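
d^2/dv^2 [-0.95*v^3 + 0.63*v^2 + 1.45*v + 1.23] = 1.26 - 5.7*v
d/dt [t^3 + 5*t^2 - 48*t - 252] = 3*t^2 + 10*t - 48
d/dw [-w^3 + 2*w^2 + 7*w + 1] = -3*w^2 + 4*w + 7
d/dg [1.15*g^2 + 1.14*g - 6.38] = 2.3*g + 1.14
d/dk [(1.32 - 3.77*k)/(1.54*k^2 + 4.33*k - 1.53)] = (5.8058*k^2 - 4.0656*k + 0.0525000000000002)/(2.3716*k^4 + 13.3364*k^3 + 14.0365*k^2 - 13.2498*k + 2.3409)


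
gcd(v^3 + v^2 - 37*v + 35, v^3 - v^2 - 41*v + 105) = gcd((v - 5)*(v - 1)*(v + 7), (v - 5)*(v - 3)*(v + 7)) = v^2 + 2*v - 35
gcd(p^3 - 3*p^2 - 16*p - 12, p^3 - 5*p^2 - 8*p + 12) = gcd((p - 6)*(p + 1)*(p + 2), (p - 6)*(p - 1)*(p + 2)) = p^2 - 4*p - 12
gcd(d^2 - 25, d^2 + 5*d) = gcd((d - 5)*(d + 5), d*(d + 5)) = d + 5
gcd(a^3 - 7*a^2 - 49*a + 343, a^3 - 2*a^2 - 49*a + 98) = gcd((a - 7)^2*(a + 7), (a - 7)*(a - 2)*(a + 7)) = a^2 - 49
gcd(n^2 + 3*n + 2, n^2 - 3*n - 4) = n + 1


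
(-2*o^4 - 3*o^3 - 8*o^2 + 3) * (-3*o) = 6*o^5 + 9*o^4 + 24*o^3 - 9*o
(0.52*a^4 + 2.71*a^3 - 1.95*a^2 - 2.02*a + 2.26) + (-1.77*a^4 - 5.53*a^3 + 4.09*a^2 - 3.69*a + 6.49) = -1.25*a^4 - 2.82*a^3 + 2.14*a^2 - 5.71*a + 8.75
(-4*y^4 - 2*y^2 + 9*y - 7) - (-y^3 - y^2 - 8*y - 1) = -4*y^4 + y^3 - y^2 + 17*y - 6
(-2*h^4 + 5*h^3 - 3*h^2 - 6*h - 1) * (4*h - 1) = -8*h^5 + 22*h^4 - 17*h^3 - 21*h^2 + 2*h + 1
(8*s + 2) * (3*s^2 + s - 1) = 24*s^3 + 14*s^2 - 6*s - 2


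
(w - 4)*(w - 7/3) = w^2 - 19*w/3 + 28/3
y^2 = y^2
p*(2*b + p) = 2*b*p + p^2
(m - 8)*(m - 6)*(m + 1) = m^3 - 13*m^2 + 34*m + 48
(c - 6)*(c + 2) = c^2 - 4*c - 12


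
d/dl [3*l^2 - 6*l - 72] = 6*l - 6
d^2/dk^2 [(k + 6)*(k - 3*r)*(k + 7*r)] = 6*k + 8*r + 12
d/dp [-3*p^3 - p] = -9*p^2 - 1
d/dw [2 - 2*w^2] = -4*w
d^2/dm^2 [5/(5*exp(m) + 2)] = (125*exp(m) - 50)*exp(m)/(5*exp(m) + 2)^3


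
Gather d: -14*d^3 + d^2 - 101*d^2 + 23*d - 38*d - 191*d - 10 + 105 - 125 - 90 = -14*d^3 - 100*d^2 - 206*d - 120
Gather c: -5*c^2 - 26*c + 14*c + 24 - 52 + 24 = -5*c^2 - 12*c - 4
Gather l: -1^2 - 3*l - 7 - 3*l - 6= -6*l - 14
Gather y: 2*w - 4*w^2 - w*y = -4*w^2 - w*y + 2*w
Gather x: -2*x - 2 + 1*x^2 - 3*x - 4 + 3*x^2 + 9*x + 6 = 4*x^2 + 4*x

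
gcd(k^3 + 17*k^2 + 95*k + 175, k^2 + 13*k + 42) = k + 7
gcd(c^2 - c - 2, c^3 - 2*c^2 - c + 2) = c^2 - c - 2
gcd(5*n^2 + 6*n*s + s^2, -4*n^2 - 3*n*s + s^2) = n + s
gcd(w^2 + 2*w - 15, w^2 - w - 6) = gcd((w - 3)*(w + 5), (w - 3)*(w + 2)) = w - 3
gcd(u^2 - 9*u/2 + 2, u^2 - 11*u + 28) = u - 4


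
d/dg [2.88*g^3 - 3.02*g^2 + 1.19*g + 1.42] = 8.64*g^2 - 6.04*g + 1.19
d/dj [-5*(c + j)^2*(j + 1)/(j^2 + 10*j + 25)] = 5*(c + j)*(2*(c + j)*(j + 1)*(j + 5) - (c + 3*j + 2)*(j^2 + 10*j + 25))/(j^2 + 10*j + 25)^2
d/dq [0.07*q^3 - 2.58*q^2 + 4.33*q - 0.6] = 0.21*q^2 - 5.16*q + 4.33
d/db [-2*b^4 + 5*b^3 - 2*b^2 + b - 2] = -8*b^3 + 15*b^2 - 4*b + 1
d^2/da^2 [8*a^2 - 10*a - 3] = 16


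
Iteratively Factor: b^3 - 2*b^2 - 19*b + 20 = (b - 1)*(b^2 - b - 20) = (b - 1)*(b + 4)*(b - 5)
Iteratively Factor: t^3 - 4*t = (t)*(t^2 - 4) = t*(t - 2)*(t + 2)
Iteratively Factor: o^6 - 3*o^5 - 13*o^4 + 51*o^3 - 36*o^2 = (o)*(o^5 - 3*o^4 - 13*o^3 + 51*o^2 - 36*o) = o^2*(o^4 - 3*o^3 - 13*o^2 + 51*o - 36) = o^2*(o - 3)*(o^3 - 13*o + 12) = o^2*(o - 3)*(o - 1)*(o^2 + o - 12) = o^2*(o - 3)*(o - 1)*(o + 4)*(o - 3)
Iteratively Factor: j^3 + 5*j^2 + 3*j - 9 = (j + 3)*(j^2 + 2*j - 3) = (j - 1)*(j + 3)*(j + 3)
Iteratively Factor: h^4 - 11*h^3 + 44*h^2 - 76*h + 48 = (h - 2)*(h^3 - 9*h^2 + 26*h - 24) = (h - 3)*(h - 2)*(h^2 - 6*h + 8) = (h - 3)*(h - 2)^2*(h - 4)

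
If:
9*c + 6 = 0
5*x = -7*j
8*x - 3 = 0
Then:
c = -2/3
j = -15/56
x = 3/8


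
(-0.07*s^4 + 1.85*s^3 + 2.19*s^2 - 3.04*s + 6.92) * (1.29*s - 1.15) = -0.0903*s^5 + 2.467*s^4 + 0.6976*s^3 - 6.4401*s^2 + 12.4228*s - 7.958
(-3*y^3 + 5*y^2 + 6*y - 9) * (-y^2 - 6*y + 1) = 3*y^5 + 13*y^4 - 39*y^3 - 22*y^2 + 60*y - 9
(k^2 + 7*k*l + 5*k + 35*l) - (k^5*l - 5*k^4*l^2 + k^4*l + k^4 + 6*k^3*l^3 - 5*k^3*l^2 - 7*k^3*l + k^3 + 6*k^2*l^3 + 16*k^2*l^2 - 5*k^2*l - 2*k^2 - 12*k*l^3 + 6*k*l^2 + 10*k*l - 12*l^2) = -k^5*l + 5*k^4*l^2 - k^4*l - k^4 - 6*k^3*l^3 + 5*k^3*l^2 + 7*k^3*l - k^3 - 6*k^2*l^3 - 16*k^2*l^2 + 5*k^2*l + 3*k^2 + 12*k*l^3 - 6*k*l^2 - 3*k*l + 5*k + 12*l^2 + 35*l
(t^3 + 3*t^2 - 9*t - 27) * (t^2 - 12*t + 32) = t^5 - 9*t^4 - 13*t^3 + 177*t^2 + 36*t - 864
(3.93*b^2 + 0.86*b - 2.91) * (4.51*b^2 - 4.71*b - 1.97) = 17.7243*b^4 - 14.6317*b^3 - 24.9168*b^2 + 12.0119*b + 5.7327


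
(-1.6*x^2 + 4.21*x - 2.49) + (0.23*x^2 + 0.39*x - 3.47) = -1.37*x^2 + 4.6*x - 5.96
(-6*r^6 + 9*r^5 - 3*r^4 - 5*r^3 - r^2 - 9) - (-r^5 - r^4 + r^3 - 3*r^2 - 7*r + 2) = -6*r^6 + 10*r^5 - 2*r^4 - 6*r^3 + 2*r^2 + 7*r - 11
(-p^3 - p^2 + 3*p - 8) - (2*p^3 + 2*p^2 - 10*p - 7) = -3*p^3 - 3*p^2 + 13*p - 1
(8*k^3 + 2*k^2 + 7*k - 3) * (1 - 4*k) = -32*k^4 - 26*k^2 + 19*k - 3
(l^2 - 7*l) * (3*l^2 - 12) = 3*l^4 - 21*l^3 - 12*l^2 + 84*l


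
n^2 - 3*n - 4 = (n - 4)*(n + 1)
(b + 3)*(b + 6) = b^2 + 9*b + 18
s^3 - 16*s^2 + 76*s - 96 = (s - 8)*(s - 6)*(s - 2)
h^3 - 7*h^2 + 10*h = h*(h - 5)*(h - 2)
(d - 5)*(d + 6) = d^2 + d - 30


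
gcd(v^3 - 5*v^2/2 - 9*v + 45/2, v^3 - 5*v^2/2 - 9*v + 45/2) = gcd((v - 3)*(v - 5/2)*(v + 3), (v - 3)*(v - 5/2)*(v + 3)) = v^3 - 5*v^2/2 - 9*v + 45/2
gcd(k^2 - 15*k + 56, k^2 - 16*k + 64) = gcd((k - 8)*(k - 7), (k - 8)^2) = k - 8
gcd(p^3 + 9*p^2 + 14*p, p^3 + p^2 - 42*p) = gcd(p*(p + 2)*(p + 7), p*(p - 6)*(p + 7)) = p^2 + 7*p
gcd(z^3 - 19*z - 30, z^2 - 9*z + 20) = z - 5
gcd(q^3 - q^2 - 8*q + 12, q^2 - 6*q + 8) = q - 2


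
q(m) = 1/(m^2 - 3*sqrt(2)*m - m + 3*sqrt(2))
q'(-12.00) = 0.00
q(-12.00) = 0.00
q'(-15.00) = 0.00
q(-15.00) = 0.00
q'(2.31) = 0.10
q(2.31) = -0.39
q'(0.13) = 0.39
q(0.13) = 0.28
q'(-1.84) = 0.03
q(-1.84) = 0.06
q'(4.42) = -9.78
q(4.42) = 1.65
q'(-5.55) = 0.00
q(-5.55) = 0.02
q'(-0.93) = 0.07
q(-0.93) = 0.10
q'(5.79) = -0.12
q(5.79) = 0.13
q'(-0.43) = 0.14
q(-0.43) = 0.15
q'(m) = (-2*m + 1 + 3*sqrt(2))/(m^2 - 3*sqrt(2)*m - m + 3*sqrt(2))^2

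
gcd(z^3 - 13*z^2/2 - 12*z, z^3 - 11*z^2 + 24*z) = z^2 - 8*z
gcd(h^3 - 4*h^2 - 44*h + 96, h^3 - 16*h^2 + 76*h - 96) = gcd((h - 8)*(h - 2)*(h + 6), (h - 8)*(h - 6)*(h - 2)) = h^2 - 10*h + 16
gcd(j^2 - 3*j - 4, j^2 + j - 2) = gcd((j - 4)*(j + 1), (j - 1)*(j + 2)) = 1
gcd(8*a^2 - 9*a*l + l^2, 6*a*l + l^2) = 1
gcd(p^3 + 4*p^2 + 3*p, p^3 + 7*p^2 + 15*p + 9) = p^2 + 4*p + 3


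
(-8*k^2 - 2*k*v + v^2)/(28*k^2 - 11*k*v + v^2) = (2*k + v)/(-7*k + v)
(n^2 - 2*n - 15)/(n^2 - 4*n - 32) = (-n^2 + 2*n + 15)/(-n^2 + 4*n + 32)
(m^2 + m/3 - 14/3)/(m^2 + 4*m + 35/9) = 3*(m - 2)/(3*m + 5)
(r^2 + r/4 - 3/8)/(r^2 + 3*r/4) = (r - 1/2)/r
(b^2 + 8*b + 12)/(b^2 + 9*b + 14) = (b + 6)/(b + 7)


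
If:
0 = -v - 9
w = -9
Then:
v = -9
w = -9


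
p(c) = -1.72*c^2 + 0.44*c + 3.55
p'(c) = 0.44 - 3.44*c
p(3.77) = -19.24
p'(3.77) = -12.53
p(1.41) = 0.75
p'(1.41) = -4.41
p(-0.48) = 2.94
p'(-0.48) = 2.09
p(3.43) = -15.18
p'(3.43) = -11.36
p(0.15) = 3.58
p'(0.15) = -0.08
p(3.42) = -15.06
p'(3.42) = -11.32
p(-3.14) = -14.79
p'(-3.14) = 11.24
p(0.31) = 3.52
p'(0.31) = -0.63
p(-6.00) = -61.01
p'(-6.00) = 21.08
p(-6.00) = -61.01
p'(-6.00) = 21.08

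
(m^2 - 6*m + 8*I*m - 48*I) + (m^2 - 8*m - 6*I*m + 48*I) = 2*m^2 - 14*m + 2*I*m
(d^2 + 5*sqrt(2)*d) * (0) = 0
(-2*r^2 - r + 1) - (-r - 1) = 2 - 2*r^2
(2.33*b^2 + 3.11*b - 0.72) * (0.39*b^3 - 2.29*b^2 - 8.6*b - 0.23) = 0.9087*b^5 - 4.1228*b^4 - 27.4407*b^3 - 25.6331*b^2 + 5.4767*b + 0.1656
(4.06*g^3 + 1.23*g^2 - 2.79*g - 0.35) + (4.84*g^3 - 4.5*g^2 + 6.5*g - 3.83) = 8.9*g^3 - 3.27*g^2 + 3.71*g - 4.18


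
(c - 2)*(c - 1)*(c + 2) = c^3 - c^2 - 4*c + 4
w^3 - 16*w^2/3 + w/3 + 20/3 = (w - 5)*(w - 4/3)*(w + 1)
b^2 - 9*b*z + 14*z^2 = (b - 7*z)*(b - 2*z)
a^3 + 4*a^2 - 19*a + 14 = (a - 2)*(a - 1)*(a + 7)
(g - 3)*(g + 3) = g^2 - 9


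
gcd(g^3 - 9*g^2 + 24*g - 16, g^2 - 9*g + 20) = g - 4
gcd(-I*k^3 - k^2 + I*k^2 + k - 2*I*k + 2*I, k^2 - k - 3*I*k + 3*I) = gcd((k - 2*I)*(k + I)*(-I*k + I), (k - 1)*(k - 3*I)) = k - 1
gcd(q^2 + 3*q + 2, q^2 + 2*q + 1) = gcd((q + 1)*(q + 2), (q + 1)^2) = q + 1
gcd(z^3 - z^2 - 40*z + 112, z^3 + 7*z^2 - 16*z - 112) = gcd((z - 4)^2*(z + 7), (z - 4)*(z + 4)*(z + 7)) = z^2 + 3*z - 28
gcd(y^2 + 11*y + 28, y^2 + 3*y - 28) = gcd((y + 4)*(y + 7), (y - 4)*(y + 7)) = y + 7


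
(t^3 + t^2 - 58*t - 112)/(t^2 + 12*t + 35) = (t^2 - 6*t - 16)/(t + 5)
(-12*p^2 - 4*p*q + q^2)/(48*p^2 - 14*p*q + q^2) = (-2*p - q)/(8*p - q)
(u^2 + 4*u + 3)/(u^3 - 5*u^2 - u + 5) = (u + 3)/(u^2 - 6*u + 5)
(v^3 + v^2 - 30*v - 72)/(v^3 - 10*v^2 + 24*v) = (v^2 + 7*v + 12)/(v*(v - 4))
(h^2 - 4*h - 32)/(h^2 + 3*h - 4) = (h - 8)/(h - 1)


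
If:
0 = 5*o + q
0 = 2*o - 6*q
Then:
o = 0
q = 0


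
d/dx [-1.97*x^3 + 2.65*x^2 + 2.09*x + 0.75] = -5.91*x^2 + 5.3*x + 2.09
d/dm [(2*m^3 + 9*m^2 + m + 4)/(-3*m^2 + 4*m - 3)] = (-6*m^4 + 16*m^3 + 21*m^2 - 30*m - 19)/(9*m^4 - 24*m^3 + 34*m^2 - 24*m + 9)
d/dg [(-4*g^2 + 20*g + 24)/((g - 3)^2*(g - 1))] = 4*(g^3 - 7*g^2 - 19*g + 45)/(g^5 - 11*g^4 + 46*g^3 - 90*g^2 + 81*g - 27)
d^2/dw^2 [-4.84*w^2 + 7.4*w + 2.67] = -9.68000000000000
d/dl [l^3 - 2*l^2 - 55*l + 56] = 3*l^2 - 4*l - 55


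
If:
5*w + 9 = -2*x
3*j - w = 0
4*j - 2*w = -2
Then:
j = 1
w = 3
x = -12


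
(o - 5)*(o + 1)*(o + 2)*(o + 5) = o^4 + 3*o^3 - 23*o^2 - 75*o - 50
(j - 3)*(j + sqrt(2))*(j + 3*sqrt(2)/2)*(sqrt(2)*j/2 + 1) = sqrt(2)*j^4/2 - 3*sqrt(2)*j^3/2 + 7*j^3/2 - 21*j^2/2 + 4*sqrt(2)*j^2 - 12*sqrt(2)*j + 3*j - 9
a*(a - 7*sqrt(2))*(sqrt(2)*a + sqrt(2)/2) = sqrt(2)*a^3 - 14*a^2 + sqrt(2)*a^2/2 - 7*a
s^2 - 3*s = s*(s - 3)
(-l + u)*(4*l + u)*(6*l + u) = -24*l^3 + 14*l^2*u + 9*l*u^2 + u^3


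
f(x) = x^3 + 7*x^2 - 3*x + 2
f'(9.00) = 366.00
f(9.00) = 1271.00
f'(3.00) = 66.00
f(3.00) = 83.00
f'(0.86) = 11.26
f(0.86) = 5.23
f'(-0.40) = -8.12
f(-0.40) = 4.26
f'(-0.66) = -10.93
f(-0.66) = 6.74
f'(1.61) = 27.32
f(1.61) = 19.49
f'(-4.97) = 1.52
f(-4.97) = 67.05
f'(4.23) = 109.90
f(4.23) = 190.25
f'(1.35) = 21.37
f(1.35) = 13.17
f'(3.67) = 88.79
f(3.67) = 134.70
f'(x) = 3*x^2 + 14*x - 3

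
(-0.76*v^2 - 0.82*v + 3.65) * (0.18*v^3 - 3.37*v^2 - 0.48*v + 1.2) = -0.1368*v^5 + 2.4136*v^4 + 3.7852*v^3 - 12.8189*v^2 - 2.736*v + 4.38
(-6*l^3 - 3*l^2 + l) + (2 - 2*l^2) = -6*l^3 - 5*l^2 + l + 2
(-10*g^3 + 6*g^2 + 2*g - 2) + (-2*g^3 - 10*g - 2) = -12*g^3 + 6*g^2 - 8*g - 4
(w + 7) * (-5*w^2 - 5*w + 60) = -5*w^3 - 40*w^2 + 25*w + 420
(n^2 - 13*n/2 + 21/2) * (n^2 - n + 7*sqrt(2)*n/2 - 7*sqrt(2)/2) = n^4 - 15*n^3/2 + 7*sqrt(2)*n^3/2 - 105*sqrt(2)*n^2/4 + 17*n^2 - 21*n/2 + 119*sqrt(2)*n/2 - 147*sqrt(2)/4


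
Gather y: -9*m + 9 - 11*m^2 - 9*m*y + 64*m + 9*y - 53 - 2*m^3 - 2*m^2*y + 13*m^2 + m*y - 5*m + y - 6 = -2*m^3 + 2*m^2 + 50*m + y*(-2*m^2 - 8*m + 10) - 50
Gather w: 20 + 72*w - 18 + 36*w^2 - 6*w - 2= 36*w^2 + 66*w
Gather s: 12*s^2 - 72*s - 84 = 12*s^2 - 72*s - 84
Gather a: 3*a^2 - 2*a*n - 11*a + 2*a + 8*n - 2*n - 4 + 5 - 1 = 3*a^2 + a*(-2*n - 9) + 6*n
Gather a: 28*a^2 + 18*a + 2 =28*a^2 + 18*a + 2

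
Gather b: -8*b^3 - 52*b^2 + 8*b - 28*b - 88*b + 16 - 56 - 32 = -8*b^3 - 52*b^2 - 108*b - 72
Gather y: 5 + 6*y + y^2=y^2 + 6*y + 5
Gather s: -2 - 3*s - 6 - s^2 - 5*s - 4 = -s^2 - 8*s - 12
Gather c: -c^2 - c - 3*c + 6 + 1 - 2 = -c^2 - 4*c + 5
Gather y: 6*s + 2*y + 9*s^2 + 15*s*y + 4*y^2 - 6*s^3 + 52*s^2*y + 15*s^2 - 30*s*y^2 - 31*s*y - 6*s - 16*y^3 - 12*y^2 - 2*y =-6*s^3 + 24*s^2 - 16*y^3 + y^2*(-30*s - 8) + y*(52*s^2 - 16*s)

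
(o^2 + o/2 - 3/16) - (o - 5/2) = o^2 - o/2 + 37/16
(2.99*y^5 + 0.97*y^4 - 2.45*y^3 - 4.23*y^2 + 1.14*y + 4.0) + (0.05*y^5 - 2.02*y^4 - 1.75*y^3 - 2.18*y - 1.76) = 3.04*y^5 - 1.05*y^4 - 4.2*y^3 - 4.23*y^2 - 1.04*y + 2.24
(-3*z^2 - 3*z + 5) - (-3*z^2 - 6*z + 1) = 3*z + 4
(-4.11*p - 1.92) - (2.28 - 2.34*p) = -1.77*p - 4.2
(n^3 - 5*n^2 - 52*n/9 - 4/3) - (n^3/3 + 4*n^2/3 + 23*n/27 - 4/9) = 2*n^3/3 - 19*n^2/3 - 179*n/27 - 8/9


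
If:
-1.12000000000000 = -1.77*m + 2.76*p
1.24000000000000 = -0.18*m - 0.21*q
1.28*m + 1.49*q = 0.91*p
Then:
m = -14.51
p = -9.71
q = 6.54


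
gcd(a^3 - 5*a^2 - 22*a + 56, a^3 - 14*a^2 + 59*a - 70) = a^2 - 9*a + 14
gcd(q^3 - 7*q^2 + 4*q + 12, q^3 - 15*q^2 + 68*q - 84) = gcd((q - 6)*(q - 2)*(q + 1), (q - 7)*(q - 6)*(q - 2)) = q^2 - 8*q + 12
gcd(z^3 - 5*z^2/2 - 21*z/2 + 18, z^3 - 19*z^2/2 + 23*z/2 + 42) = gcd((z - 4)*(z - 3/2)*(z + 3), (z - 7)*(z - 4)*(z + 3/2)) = z - 4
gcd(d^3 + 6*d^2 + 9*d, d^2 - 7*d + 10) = 1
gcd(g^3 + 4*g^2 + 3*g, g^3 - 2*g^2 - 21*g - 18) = g^2 + 4*g + 3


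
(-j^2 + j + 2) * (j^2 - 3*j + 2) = -j^4 + 4*j^3 - 3*j^2 - 4*j + 4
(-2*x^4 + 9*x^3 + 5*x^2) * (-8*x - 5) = 16*x^5 - 62*x^4 - 85*x^3 - 25*x^2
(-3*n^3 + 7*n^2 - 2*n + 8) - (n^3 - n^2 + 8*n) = -4*n^3 + 8*n^2 - 10*n + 8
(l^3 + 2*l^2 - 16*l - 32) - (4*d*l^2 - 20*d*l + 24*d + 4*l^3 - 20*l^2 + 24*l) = -4*d*l^2 + 20*d*l - 24*d - 3*l^3 + 22*l^2 - 40*l - 32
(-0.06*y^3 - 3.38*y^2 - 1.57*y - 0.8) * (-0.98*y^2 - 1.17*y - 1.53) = 0.0588*y^5 + 3.3826*y^4 + 5.585*y^3 + 7.7923*y^2 + 3.3381*y + 1.224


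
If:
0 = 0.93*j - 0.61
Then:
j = 0.66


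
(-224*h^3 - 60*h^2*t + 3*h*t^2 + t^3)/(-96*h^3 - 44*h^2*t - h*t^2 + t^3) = (7*h + t)/(3*h + t)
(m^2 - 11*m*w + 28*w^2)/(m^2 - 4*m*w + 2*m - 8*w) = (m - 7*w)/(m + 2)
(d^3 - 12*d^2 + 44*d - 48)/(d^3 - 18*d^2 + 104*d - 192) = (d - 2)/(d - 8)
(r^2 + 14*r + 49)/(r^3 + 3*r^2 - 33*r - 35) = (r + 7)/(r^2 - 4*r - 5)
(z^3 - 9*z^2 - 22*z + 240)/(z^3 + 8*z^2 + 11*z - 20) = (z^2 - 14*z + 48)/(z^2 + 3*z - 4)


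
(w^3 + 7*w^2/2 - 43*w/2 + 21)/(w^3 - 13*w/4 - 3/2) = 2*(2*w^2 + 11*w - 21)/(4*w^2 + 8*w + 3)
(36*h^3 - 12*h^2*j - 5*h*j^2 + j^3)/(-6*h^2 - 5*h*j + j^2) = (-6*h^2 + h*j + j^2)/(h + j)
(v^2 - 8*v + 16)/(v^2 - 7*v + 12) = (v - 4)/(v - 3)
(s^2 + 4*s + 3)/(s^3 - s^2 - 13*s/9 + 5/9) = 9*(s + 3)/(9*s^2 - 18*s + 5)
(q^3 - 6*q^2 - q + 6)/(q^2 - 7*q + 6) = q + 1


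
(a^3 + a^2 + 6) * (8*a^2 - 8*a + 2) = 8*a^5 - 6*a^3 + 50*a^2 - 48*a + 12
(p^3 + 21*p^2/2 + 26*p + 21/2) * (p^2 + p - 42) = p^5 + 23*p^4/2 - 11*p^3/2 - 809*p^2/2 - 2163*p/2 - 441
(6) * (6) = 36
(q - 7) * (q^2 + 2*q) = q^3 - 5*q^2 - 14*q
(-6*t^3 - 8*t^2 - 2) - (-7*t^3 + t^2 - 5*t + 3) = t^3 - 9*t^2 + 5*t - 5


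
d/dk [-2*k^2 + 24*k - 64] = 24 - 4*k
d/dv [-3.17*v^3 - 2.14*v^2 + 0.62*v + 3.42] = -9.51*v^2 - 4.28*v + 0.62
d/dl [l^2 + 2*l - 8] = 2*l + 2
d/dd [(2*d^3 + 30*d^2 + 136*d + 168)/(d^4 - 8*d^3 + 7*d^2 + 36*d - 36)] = 2*(-d^4 - 26*d^3 + 31*d^2 + 804*d - 1368)/(d^6 - 20*d^5 + 154*d^4 - 576*d^3 + 1089*d^2 - 972*d + 324)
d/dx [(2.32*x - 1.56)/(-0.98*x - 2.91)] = (-8.1144*x - 24.0948)/(0.98*x + 2.91)^3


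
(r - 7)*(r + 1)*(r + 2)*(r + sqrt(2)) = r^4 - 4*r^3 + sqrt(2)*r^3 - 19*r^2 - 4*sqrt(2)*r^2 - 19*sqrt(2)*r - 14*r - 14*sqrt(2)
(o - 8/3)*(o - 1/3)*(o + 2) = o^3 - o^2 - 46*o/9 + 16/9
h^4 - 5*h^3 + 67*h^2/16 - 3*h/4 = h*(h - 4)*(h - 3/4)*(h - 1/4)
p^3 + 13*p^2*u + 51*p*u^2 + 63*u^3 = (p + 3*u)^2*(p + 7*u)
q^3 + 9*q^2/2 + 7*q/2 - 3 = (q - 1/2)*(q + 2)*(q + 3)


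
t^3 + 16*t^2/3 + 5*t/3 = t*(t + 1/3)*(t + 5)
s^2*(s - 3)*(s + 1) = s^4 - 2*s^3 - 3*s^2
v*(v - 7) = v^2 - 7*v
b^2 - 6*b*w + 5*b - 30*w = (b + 5)*(b - 6*w)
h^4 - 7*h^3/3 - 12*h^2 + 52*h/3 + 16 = (h - 4)*(h - 2)*(h + 2/3)*(h + 3)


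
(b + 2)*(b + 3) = b^2 + 5*b + 6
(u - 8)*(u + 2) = u^2 - 6*u - 16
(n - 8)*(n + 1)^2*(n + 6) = n^4 - 51*n^2 - 98*n - 48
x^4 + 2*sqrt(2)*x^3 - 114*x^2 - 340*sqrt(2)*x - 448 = (x - 8*sqrt(2))*(x + sqrt(2))*(x + 2*sqrt(2))*(x + 7*sqrt(2))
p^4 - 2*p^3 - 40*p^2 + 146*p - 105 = (p - 5)*(p - 3)*(p - 1)*(p + 7)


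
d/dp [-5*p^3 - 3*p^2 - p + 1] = -15*p^2 - 6*p - 1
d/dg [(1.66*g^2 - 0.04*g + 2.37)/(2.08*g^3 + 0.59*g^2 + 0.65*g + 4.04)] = (-3.4528*g^4 + 0.1664*g^3 - 13.6862*g^2 + 10.6162*g - 1.7021)/(4.3264*g^6 + 2.4544*g^5 + 3.0521*g^4 + 17.5734*g^3 + 5.1897*g^2 + 5.252*g + 16.3216)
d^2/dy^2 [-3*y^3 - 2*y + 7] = -18*y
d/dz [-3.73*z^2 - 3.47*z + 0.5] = -7.46*z - 3.47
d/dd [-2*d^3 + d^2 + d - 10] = -6*d^2 + 2*d + 1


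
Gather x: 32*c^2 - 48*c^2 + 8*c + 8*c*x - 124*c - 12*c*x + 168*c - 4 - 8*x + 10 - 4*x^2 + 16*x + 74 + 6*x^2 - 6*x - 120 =-16*c^2 + 52*c + 2*x^2 + x*(2 - 4*c) - 40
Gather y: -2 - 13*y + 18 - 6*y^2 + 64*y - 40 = -6*y^2 + 51*y - 24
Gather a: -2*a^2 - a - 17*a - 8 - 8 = -2*a^2 - 18*a - 16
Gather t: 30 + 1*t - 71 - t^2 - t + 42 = 1 - t^2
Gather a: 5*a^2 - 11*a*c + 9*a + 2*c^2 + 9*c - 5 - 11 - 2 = 5*a^2 + a*(9 - 11*c) + 2*c^2 + 9*c - 18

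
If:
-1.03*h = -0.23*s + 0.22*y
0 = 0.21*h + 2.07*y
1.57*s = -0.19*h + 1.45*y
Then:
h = 0.00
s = 0.00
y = 0.00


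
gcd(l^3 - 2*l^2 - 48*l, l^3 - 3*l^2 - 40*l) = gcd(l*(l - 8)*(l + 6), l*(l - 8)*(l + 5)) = l^2 - 8*l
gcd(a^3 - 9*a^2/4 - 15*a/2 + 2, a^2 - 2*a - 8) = a^2 - 2*a - 8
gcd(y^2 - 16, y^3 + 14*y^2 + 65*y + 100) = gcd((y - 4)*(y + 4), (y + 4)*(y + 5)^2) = y + 4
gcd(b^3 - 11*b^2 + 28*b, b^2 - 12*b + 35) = b - 7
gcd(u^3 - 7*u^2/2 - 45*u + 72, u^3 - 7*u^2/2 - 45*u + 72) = u^3 - 7*u^2/2 - 45*u + 72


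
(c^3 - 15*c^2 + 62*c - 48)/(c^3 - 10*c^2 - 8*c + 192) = (c - 1)/(c + 4)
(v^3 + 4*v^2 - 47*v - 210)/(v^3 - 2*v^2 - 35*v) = (v + 6)/v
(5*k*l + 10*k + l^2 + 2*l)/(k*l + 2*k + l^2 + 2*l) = (5*k + l)/(k + l)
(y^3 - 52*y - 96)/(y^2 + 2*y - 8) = (y^3 - 52*y - 96)/(y^2 + 2*y - 8)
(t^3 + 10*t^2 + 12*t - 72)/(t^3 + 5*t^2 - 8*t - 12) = (t + 6)/(t + 1)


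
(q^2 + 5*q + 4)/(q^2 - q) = (q^2 + 5*q + 4)/(q*(q - 1))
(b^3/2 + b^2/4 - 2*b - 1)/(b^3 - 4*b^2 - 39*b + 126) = (2*b^3 + b^2 - 8*b - 4)/(4*(b^3 - 4*b^2 - 39*b + 126))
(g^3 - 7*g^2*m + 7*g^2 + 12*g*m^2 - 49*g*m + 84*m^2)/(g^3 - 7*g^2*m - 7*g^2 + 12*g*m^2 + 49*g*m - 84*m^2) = (g + 7)/(g - 7)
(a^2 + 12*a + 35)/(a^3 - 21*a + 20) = (a + 7)/(a^2 - 5*a + 4)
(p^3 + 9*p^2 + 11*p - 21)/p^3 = 1 + 9/p + 11/p^2 - 21/p^3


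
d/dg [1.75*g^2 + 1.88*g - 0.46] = 3.5*g + 1.88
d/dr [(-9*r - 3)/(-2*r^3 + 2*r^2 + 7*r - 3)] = 12*(-3*r^3 + r + 4)/(4*r^6 - 8*r^5 - 24*r^4 + 40*r^3 + 37*r^2 - 42*r + 9)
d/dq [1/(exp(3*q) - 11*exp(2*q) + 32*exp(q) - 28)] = (-3*exp(2*q) + 22*exp(q) - 32)*exp(q)/(exp(3*q) - 11*exp(2*q) + 32*exp(q) - 28)^2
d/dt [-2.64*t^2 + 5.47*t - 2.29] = 5.47 - 5.28*t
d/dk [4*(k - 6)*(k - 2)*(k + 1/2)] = 12*k^2 - 60*k + 32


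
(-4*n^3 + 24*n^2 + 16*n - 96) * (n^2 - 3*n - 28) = -4*n^5 + 36*n^4 + 56*n^3 - 816*n^2 - 160*n + 2688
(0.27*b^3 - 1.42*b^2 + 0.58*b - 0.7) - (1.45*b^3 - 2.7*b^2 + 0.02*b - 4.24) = -1.18*b^3 + 1.28*b^2 + 0.56*b + 3.54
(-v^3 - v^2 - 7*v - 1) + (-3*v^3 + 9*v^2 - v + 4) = -4*v^3 + 8*v^2 - 8*v + 3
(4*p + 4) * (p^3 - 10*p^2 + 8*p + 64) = 4*p^4 - 36*p^3 - 8*p^2 + 288*p + 256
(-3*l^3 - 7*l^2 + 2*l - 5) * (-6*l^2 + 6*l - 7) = 18*l^5 + 24*l^4 - 33*l^3 + 91*l^2 - 44*l + 35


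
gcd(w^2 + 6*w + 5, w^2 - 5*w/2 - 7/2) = w + 1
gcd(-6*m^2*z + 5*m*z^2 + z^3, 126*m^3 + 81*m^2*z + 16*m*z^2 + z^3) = 6*m + z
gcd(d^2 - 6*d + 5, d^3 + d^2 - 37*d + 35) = d^2 - 6*d + 5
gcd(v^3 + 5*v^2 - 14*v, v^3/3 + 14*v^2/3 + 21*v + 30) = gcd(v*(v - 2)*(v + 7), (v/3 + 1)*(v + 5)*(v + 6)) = 1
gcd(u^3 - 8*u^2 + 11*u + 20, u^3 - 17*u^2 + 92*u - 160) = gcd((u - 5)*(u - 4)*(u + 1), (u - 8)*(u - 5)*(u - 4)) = u^2 - 9*u + 20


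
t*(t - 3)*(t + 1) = t^3 - 2*t^2 - 3*t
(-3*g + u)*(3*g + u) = -9*g^2 + u^2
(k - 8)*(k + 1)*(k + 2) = k^3 - 5*k^2 - 22*k - 16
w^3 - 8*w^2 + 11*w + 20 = (w - 5)*(w - 4)*(w + 1)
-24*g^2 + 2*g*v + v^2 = (-4*g + v)*(6*g + v)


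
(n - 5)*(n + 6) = n^2 + n - 30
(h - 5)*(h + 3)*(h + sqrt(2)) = h^3 - 2*h^2 + sqrt(2)*h^2 - 15*h - 2*sqrt(2)*h - 15*sqrt(2)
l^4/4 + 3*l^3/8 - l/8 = l*(l/4 + 1/4)*(l - 1/2)*(l + 1)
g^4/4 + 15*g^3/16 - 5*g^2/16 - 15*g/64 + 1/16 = (g/4 + 1)*(g - 1/2)*(g - 1/4)*(g + 1/2)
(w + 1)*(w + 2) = w^2 + 3*w + 2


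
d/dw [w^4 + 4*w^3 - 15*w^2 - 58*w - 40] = 4*w^3 + 12*w^2 - 30*w - 58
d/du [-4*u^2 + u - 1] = 1 - 8*u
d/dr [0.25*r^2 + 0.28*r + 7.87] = 0.5*r + 0.28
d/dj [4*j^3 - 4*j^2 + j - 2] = 12*j^2 - 8*j + 1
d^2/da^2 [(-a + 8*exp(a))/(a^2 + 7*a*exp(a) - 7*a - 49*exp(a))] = (-2*(a - 8*exp(a))*(7*a*exp(a) + 2*a - 42*exp(a) - 7)^2 + ((a - 8*exp(a))*(7*a*exp(a) - 35*exp(a) + 2) - 2*(8*exp(a) - 1)*(7*a*exp(a) + 2*a - 42*exp(a) - 7))*(a^2 + 7*a*exp(a) - 7*a - 49*exp(a)) + 8*(a^2 + 7*a*exp(a) - 7*a - 49*exp(a))^2*exp(a))/(a^2 + 7*a*exp(a) - 7*a - 49*exp(a))^3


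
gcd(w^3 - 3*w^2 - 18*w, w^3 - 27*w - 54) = w^2 - 3*w - 18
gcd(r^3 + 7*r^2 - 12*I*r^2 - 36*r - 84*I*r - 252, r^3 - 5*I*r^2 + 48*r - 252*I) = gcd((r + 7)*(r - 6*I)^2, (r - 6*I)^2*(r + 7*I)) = r^2 - 12*I*r - 36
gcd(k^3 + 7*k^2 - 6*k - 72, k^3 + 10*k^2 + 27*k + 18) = k + 6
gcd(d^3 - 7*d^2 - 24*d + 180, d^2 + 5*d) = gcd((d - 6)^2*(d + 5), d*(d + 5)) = d + 5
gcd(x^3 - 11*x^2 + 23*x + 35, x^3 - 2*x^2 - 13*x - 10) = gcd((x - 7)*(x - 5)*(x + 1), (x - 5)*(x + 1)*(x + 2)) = x^2 - 4*x - 5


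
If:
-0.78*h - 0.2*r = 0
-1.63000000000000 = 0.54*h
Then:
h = -3.02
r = 11.77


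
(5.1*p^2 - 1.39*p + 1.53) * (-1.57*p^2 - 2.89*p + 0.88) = -8.007*p^4 - 12.5567*p^3 + 6.103*p^2 - 5.6449*p + 1.3464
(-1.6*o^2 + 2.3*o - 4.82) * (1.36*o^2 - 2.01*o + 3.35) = -2.176*o^4 + 6.344*o^3 - 16.5382*o^2 + 17.3932*o - 16.147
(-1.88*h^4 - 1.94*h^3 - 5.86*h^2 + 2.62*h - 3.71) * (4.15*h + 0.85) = -7.802*h^5 - 9.649*h^4 - 25.968*h^3 + 5.892*h^2 - 13.1695*h - 3.1535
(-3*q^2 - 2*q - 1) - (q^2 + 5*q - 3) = -4*q^2 - 7*q + 2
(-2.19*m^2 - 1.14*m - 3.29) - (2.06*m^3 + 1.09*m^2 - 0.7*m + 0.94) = -2.06*m^3 - 3.28*m^2 - 0.44*m - 4.23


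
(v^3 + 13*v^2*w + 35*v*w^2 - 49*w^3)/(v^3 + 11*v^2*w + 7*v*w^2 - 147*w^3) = (v - w)/(v - 3*w)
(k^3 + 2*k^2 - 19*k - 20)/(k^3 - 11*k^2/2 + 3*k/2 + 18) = 2*(k^2 + 6*k + 5)/(2*k^2 - 3*k - 9)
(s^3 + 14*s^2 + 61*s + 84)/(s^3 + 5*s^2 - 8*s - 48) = (s^2 + 10*s + 21)/(s^2 + s - 12)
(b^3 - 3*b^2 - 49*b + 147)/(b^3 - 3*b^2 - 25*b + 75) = (b^2 - 49)/(b^2 - 25)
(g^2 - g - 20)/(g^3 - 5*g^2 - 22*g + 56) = (g - 5)/(g^2 - 9*g + 14)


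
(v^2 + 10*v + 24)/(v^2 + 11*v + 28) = (v + 6)/(v + 7)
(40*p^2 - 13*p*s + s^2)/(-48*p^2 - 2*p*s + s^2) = (-5*p + s)/(6*p + s)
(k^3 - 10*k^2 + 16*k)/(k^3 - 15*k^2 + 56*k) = (k - 2)/(k - 7)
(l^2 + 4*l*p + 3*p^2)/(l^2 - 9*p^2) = (-l - p)/(-l + 3*p)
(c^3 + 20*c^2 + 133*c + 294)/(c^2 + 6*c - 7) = (c^2 + 13*c + 42)/(c - 1)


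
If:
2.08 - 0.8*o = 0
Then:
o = 2.60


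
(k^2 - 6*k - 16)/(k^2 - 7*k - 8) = (k + 2)/(k + 1)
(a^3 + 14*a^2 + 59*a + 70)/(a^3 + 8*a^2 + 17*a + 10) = (a + 7)/(a + 1)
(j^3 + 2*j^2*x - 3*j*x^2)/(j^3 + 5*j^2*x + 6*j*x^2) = (j - x)/(j + 2*x)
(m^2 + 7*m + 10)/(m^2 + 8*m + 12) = (m + 5)/(m + 6)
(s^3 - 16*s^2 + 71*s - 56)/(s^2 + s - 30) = (s^3 - 16*s^2 + 71*s - 56)/(s^2 + s - 30)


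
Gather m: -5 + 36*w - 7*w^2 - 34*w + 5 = -7*w^2 + 2*w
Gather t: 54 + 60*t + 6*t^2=6*t^2 + 60*t + 54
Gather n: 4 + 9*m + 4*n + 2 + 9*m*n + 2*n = 9*m + n*(9*m + 6) + 6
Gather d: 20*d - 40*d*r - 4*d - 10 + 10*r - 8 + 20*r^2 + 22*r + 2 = d*(16 - 40*r) + 20*r^2 + 32*r - 16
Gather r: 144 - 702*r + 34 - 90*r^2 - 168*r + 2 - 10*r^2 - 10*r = -100*r^2 - 880*r + 180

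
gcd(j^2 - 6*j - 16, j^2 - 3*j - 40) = j - 8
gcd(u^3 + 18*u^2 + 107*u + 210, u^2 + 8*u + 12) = u + 6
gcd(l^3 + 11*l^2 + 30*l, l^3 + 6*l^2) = l^2 + 6*l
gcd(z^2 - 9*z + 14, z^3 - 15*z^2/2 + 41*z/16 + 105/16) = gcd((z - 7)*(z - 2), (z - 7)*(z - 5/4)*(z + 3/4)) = z - 7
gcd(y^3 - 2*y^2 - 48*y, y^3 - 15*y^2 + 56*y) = y^2 - 8*y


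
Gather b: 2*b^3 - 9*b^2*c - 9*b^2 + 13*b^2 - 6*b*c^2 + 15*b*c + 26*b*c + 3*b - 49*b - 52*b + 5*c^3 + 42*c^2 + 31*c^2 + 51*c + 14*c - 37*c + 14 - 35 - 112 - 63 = 2*b^3 + b^2*(4 - 9*c) + b*(-6*c^2 + 41*c - 98) + 5*c^3 + 73*c^2 + 28*c - 196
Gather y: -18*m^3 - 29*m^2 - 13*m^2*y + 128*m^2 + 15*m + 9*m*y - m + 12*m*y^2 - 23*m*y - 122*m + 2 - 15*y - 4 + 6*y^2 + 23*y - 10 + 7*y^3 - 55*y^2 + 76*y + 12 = -18*m^3 + 99*m^2 - 108*m + 7*y^3 + y^2*(12*m - 49) + y*(-13*m^2 - 14*m + 84)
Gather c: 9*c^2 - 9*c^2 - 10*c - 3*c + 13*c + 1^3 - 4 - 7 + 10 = 0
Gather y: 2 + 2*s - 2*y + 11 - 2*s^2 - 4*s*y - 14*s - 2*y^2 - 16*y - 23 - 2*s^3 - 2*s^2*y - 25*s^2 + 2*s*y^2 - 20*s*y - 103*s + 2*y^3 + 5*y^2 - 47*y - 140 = -2*s^3 - 27*s^2 - 115*s + 2*y^3 + y^2*(2*s + 3) + y*(-2*s^2 - 24*s - 65) - 150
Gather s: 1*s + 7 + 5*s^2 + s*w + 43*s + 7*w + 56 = 5*s^2 + s*(w + 44) + 7*w + 63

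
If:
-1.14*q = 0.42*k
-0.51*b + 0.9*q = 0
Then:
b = 1.76470588235294*q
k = -2.71428571428571*q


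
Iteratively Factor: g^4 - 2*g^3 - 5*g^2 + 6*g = (g + 2)*(g^3 - 4*g^2 + 3*g) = (g - 1)*(g + 2)*(g^2 - 3*g) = (g - 3)*(g - 1)*(g + 2)*(g)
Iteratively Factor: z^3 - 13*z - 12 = (z + 1)*(z^2 - z - 12) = (z + 1)*(z + 3)*(z - 4)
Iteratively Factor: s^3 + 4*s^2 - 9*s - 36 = (s - 3)*(s^2 + 7*s + 12) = (s - 3)*(s + 4)*(s + 3)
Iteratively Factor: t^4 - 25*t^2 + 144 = (t + 4)*(t^3 - 4*t^2 - 9*t + 36) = (t - 4)*(t + 4)*(t^2 - 9) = (t - 4)*(t + 3)*(t + 4)*(t - 3)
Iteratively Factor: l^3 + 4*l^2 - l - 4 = (l + 1)*(l^2 + 3*l - 4) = (l - 1)*(l + 1)*(l + 4)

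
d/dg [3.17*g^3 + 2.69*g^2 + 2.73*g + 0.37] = 9.51*g^2 + 5.38*g + 2.73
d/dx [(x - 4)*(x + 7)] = 2*x + 3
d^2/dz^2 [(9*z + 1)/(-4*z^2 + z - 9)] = 2*(-(8*z - 1)^2*(9*z + 1) + (108*z - 5)*(4*z^2 - z + 9))/(4*z^2 - z + 9)^3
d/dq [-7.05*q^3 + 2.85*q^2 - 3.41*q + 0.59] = -21.15*q^2 + 5.7*q - 3.41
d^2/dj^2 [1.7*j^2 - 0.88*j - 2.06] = 3.40000000000000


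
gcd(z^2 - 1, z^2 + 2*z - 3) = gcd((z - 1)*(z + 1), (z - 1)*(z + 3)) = z - 1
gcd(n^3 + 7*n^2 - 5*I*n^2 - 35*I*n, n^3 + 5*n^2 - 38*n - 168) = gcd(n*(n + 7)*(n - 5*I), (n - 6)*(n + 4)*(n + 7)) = n + 7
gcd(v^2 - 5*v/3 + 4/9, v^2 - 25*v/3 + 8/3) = v - 1/3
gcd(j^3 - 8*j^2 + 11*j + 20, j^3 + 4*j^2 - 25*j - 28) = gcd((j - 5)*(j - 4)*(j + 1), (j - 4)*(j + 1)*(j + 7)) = j^2 - 3*j - 4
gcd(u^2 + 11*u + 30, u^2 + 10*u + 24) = u + 6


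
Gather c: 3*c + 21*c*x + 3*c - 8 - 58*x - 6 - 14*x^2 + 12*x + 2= c*(21*x + 6) - 14*x^2 - 46*x - 12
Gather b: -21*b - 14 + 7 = -21*b - 7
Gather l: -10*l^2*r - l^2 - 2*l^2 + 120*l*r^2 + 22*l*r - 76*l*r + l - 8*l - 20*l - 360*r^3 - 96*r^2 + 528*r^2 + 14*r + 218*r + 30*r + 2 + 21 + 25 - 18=l^2*(-10*r - 3) + l*(120*r^2 - 54*r - 27) - 360*r^3 + 432*r^2 + 262*r + 30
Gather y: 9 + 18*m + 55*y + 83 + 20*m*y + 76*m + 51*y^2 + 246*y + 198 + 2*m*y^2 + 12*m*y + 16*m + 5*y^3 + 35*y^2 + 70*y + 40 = 110*m + 5*y^3 + y^2*(2*m + 86) + y*(32*m + 371) + 330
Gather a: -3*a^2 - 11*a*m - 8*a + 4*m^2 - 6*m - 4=-3*a^2 + a*(-11*m - 8) + 4*m^2 - 6*m - 4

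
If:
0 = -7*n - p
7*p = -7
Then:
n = 1/7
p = -1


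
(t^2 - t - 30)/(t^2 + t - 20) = (t - 6)/(t - 4)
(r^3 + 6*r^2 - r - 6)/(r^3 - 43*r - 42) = (r - 1)/(r - 7)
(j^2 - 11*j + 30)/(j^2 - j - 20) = (j - 6)/(j + 4)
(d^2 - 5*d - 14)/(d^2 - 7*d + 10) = (d^2 - 5*d - 14)/(d^2 - 7*d + 10)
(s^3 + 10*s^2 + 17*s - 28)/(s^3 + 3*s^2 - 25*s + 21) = (s + 4)/(s - 3)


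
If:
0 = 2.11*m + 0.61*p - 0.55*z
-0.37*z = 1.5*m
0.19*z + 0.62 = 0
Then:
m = 0.80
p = -5.73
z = -3.26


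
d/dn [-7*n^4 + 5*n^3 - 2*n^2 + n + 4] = -28*n^3 + 15*n^2 - 4*n + 1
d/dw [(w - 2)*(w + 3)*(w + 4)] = 3*w^2 + 10*w - 2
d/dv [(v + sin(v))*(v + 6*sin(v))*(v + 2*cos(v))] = -(v + sin(v))*(v + 6*sin(v))*(2*sin(v) - 1) + (v + sin(v))*(v + 2*cos(v))*(6*cos(v) + 1) + (v + 6*sin(v))*(v + 2*cos(v))*(cos(v) + 1)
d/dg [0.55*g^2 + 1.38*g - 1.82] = 1.1*g + 1.38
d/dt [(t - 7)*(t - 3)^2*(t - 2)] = 4*t^3 - 45*t^2 + 154*t - 165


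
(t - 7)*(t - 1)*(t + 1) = t^3 - 7*t^2 - t + 7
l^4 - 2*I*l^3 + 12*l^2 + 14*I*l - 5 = (l - 5*I)*(l + I)^3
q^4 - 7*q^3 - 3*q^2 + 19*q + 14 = (q - 7)*(q - 2)*(q + 1)^2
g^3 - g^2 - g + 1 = (g - 1)^2*(g + 1)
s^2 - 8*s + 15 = (s - 5)*(s - 3)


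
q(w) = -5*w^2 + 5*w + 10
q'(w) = 5 - 10*w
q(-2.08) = -22.03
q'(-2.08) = 25.80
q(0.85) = 10.64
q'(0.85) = -3.50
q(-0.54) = 5.84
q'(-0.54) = 10.40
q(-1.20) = -3.20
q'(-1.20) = 17.00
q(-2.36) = -29.65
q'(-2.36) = 28.60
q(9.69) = -411.03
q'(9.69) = -91.90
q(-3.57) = -71.57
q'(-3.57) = 40.70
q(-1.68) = -12.51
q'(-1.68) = 21.80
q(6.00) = -140.00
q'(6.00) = -55.00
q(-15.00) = -1190.00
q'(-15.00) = 155.00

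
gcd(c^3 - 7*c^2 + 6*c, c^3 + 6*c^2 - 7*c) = c^2 - c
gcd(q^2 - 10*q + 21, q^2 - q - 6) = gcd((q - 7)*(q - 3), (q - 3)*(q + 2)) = q - 3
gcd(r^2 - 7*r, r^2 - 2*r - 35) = r - 7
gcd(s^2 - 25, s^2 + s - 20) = s + 5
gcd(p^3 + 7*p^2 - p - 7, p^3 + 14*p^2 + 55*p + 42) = p^2 + 8*p + 7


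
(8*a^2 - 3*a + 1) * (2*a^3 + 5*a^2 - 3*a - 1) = 16*a^5 + 34*a^4 - 37*a^3 + 6*a^2 - 1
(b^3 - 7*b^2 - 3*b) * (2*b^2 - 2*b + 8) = 2*b^5 - 16*b^4 + 16*b^3 - 50*b^2 - 24*b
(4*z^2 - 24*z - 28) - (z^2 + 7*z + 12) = 3*z^2 - 31*z - 40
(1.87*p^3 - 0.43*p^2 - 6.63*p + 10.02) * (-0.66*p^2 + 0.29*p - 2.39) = -1.2342*p^5 + 0.8261*p^4 - 0.2182*p^3 - 7.5082*p^2 + 18.7515*p - 23.9478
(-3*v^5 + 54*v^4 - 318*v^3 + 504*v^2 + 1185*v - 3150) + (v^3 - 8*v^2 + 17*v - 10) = -3*v^5 + 54*v^4 - 317*v^3 + 496*v^2 + 1202*v - 3160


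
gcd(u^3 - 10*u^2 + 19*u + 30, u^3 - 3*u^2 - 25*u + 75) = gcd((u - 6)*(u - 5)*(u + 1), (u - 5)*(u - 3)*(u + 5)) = u - 5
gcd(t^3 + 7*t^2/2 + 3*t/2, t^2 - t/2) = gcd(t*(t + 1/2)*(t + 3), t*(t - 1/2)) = t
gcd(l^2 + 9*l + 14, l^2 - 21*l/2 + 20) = 1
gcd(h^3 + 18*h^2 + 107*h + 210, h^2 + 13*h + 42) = h^2 + 13*h + 42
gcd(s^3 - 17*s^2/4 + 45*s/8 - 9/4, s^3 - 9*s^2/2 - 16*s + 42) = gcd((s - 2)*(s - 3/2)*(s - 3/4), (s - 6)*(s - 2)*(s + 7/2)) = s - 2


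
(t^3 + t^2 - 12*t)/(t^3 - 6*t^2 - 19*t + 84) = t/(t - 7)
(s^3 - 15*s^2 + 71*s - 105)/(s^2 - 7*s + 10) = (s^2 - 10*s + 21)/(s - 2)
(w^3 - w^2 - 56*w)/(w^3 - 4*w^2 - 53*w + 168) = w/(w - 3)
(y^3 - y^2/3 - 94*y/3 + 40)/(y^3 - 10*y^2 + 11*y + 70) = (y^2 + 14*y/3 - 8)/(y^2 - 5*y - 14)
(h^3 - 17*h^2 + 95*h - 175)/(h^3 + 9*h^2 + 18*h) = (h^3 - 17*h^2 + 95*h - 175)/(h*(h^2 + 9*h + 18))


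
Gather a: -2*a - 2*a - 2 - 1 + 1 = -4*a - 2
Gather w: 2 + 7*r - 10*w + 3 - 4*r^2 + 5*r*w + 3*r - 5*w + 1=-4*r^2 + 10*r + w*(5*r - 15) + 6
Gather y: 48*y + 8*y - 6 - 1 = 56*y - 7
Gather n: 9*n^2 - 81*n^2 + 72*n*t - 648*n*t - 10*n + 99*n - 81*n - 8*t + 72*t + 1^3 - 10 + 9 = -72*n^2 + n*(8 - 576*t) + 64*t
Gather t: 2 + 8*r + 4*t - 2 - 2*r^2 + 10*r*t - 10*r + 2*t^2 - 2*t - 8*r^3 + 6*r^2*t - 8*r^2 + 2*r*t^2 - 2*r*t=-8*r^3 - 10*r^2 - 2*r + t^2*(2*r + 2) + t*(6*r^2 + 8*r + 2)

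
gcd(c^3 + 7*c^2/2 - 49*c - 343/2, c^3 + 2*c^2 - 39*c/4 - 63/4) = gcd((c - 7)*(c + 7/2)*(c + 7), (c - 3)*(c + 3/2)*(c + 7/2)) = c + 7/2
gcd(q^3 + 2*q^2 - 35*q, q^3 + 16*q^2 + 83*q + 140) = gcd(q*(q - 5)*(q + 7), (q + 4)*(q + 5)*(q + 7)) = q + 7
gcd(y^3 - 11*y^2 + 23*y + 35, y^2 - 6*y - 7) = y^2 - 6*y - 7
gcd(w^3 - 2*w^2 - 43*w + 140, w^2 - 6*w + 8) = w - 4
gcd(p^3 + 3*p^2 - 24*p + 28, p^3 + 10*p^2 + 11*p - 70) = p^2 + 5*p - 14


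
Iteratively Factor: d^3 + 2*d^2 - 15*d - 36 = (d + 3)*(d^2 - d - 12) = (d + 3)^2*(d - 4)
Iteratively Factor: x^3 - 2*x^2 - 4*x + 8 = (x - 2)*(x^2 - 4) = (x - 2)*(x + 2)*(x - 2)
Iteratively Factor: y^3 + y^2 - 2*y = (y + 2)*(y^2 - y) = (y - 1)*(y + 2)*(y)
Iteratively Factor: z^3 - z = (z)*(z^2 - 1) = z*(z - 1)*(z + 1)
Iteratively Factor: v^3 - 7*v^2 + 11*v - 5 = (v - 1)*(v^2 - 6*v + 5) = (v - 1)^2*(v - 5)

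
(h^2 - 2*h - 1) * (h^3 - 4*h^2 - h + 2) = h^5 - 6*h^4 + 6*h^3 + 8*h^2 - 3*h - 2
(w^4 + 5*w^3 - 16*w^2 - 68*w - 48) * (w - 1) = w^5 + 4*w^4 - 21*w^3 - 52*w^2 + 20*w + 48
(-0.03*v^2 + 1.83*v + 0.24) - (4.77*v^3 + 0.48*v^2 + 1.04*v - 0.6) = -4.77*v^3 - 0.51*v^2 + 0.79*v + 0.84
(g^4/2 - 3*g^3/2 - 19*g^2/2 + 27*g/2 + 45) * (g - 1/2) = g^5/2 - 7*g^4/4 - 35*g^3/4 + 73*g^2/4 + 153*g/4 - 45/2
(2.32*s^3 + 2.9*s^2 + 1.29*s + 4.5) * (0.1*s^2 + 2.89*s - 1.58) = 0.232*s^5 + 6.9948*s^4 + 4.8444*s^3 - 0.403899999999999*s^2 + 10.9668*s - 7.11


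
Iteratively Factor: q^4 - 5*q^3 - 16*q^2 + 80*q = (q - 5)*(q^3 - 16*q) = q*(q - 5)*(q^2 - 16) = q*(q - 5)*(q + 4)*(q - 4)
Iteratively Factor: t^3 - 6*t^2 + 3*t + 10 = (t + 1)*(t^2 - 7*t + 10) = (t - 2)*(t + 1)*(t - 5)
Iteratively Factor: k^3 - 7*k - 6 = (k - 3)*(k^2 + 3*k + 2) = (k - 3)*(k + 1)*(k + 2)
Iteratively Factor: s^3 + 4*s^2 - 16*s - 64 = (s + 4)*(s^2 - 16) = (s - 4)*(s + 4)*(s + 4)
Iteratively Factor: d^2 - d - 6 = (d + 2)*(d - 3)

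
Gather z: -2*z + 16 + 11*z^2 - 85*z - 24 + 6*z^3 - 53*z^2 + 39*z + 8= 6*z^3 - 42*z^2 - 48*z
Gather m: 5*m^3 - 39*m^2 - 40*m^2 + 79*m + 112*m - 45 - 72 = 5*m^3 - 79*m^2 + 191*m - 117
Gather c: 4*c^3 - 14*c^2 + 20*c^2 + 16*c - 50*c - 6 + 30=4*c^3 + 6*c^2 - 34*c + 24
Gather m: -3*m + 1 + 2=3 - 3*m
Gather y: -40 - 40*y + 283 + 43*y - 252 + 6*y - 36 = 9*y - 45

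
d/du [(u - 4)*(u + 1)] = 2*u - 3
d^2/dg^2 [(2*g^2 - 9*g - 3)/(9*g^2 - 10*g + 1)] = 2*(-549*g^3 - 783*g^2 + 1053*g - 361)/(729*g^6 - 2430*g^5 + 2943*g^4 - 1540*g^3 + 327*g^2 - 30*g + 1)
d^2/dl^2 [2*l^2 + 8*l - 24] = 4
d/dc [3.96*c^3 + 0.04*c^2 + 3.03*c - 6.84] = 11.88*c^2 + 0.08*c + 3.03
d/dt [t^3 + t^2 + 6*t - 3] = 3*t^2 + 2*t + 6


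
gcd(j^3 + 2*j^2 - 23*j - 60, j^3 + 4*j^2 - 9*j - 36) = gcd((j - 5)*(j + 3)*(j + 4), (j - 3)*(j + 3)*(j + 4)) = j^2 + 7*j + 12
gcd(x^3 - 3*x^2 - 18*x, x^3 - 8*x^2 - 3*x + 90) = x^2 - 3*x - 18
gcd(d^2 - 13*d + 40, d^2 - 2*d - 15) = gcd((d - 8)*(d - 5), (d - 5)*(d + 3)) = d - 5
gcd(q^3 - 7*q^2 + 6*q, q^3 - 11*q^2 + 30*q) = q^2 - 6*q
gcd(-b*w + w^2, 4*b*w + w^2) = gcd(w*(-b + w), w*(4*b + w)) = w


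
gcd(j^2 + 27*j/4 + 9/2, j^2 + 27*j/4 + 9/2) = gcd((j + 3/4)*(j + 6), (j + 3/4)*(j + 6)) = j^2 + 27*j/4 + 9/2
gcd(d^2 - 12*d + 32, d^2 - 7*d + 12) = d - 4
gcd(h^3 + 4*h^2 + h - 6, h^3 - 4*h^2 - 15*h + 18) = h^2 + 2*h - 3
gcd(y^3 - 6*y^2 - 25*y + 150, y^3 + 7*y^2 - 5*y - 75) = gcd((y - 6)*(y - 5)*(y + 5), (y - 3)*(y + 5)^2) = y + 5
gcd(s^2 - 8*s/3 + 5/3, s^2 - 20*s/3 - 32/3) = 1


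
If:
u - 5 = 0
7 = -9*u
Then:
No Solution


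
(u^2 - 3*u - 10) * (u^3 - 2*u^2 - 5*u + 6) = u^5 - 5*u^4 - 9*u^3 + 41*u^2 + 32*u - 60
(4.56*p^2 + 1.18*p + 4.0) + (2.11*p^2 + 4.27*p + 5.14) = 6.67*p^2 + 5.45*p + 9.14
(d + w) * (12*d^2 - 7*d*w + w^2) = 12*d^3 + 5*d^2*w - 6*d*w^2 + w^3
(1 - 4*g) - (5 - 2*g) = -2*g - 4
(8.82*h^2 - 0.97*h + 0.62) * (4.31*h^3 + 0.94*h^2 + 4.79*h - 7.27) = 38.0142*h^5 + 4.1101*h^4 + 44.0082*h^3 - 68.1849*h^2 + 10.0217*h - 4.5074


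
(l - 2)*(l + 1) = l^2 - l - 2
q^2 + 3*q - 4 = (q - 1)*(q + 4)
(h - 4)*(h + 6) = h^2 + 2*h - 24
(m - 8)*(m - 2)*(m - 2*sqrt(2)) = m^3 - 10*m^2 - 2*sqrt(2)*m^2 + 16*m + 20*sqrt(2)*m - 32*sqrt(2)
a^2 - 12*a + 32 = (a - 8)*(a - 4)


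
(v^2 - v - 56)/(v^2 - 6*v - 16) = (v + 7)/(v + 2)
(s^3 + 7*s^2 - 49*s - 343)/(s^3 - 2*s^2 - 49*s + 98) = (s + 7)/(s - 2)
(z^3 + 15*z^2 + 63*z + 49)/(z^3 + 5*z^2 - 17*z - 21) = (z + 7)/(z - 3)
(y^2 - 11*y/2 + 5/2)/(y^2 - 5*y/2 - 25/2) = (2*y - 1)/(2*y + 5)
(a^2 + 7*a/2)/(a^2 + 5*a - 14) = a*(2*a + 7)/(2*(a^2 + 5*a - 14))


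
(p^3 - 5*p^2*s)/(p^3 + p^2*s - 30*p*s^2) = p/(p + 6*s)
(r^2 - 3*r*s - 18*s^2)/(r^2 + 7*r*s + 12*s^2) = (r - 6*s)/(r + 4*s)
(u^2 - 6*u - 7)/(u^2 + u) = (u - 7)/u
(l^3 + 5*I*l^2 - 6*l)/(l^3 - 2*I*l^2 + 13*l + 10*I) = l*(l + 3*I)/(l^2 - 4*I*l + 5)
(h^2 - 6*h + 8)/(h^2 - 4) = (h - 4)/(h + 2)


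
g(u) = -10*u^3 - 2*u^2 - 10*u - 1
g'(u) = -30*u^2 - 4*u - 10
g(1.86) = -90.87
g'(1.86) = -121.23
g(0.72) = -12.97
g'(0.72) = -28.43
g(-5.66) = 1804.74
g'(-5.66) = -948.43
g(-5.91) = 2052.49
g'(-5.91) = -1034.20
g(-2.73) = 214.86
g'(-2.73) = -222.67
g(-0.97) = 15.94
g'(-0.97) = -34.35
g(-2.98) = 275.68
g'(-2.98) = -264.49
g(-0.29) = 1.98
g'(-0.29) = -11.36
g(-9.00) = 7217.00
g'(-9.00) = -2404.00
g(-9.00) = 7217.00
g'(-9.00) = -2404.00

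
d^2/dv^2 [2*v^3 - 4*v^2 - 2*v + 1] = 12*v - 8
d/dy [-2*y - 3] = -2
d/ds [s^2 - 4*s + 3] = 2*s - 4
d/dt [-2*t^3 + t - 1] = 1 - 6*t^2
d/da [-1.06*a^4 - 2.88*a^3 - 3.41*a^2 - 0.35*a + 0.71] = -4.24*a^3 - 8.64*a^2 - 6.82*a - 0.35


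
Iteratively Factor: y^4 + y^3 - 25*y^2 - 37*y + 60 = (y + 4)*(y^3 - 3*y^2 - 13*y + 15) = (y - 5)*(y + 4)*(y^2 + 2*y - 3) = (y - 5)*(y + 3)*(y + 4)*(y - 1)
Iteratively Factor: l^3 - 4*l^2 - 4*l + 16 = (l + 2)*(l^2 - 6*l + 8) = (l - 4)*(l + 2)*(l - 2)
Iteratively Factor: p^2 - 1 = (p - 1)*(p + 1)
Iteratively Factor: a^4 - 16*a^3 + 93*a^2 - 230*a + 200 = (a - 4)*(a^3 - 12*a^2 + 45*a - 50) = (a - 5)*(a - 4)*(a^2 - 7*a + 10) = (a - 5)^2*(a - 4)*(a - 2)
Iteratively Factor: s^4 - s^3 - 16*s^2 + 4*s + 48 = (s + 3)*(s^3 - 4*s^2 - 4*s + 16) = (s - 2)*(s + 3)*(s^2 - 2*s - 8) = (s - 4)*(s - 2)*(s + 3)*(s + 2)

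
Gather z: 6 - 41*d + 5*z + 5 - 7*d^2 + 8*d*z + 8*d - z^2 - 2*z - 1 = -7*d^2 - 33*d - z^2 + z*(8*d + 3) + 10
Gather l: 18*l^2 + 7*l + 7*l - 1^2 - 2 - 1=18*l^2 + 14*l - 4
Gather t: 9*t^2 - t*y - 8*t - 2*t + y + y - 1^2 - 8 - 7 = 9*t^2 + t*(-y - 10) + 2*y - 16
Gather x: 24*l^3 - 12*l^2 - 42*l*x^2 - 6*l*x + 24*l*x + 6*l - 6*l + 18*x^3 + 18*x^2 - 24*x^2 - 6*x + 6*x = 24*l^3 - 12*l^2 + 18*l*x + 18*x^3 + x^2*(-42*l - 6)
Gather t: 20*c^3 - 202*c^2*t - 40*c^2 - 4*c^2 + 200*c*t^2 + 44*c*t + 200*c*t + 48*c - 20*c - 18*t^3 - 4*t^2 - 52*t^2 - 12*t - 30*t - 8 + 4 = 20*c^3 - 44*c^2 + 28*c - 18*t^3 + t^2*(200*c - 56) + t*(-202*c^2 + 244*c - 42) - 4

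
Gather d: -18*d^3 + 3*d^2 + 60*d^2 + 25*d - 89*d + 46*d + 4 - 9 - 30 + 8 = -18*d^3 + 63*d^2 - 18*d - 27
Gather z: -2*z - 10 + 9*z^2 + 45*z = 9*z^2 + 43*z - 10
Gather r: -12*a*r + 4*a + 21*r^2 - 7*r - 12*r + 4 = 4*a + 21*r^2 + r*(-12*a - 19) + 4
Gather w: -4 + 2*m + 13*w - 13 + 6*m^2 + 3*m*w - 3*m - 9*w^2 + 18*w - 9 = 6*m^2 - m - 9*w^2 + w*(3*m + 31) - 26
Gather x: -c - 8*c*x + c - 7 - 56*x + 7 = x*(-8*c - 56)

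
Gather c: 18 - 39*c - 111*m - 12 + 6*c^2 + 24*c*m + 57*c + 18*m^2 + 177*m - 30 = 6*c^2 + c*(24*m + 18) + 18*m^2 + 66*m - 24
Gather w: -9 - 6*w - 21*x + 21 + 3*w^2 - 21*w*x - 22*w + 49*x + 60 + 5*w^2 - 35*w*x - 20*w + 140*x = 8*w^2 + w*(-56*x - 48) + 168*x + 72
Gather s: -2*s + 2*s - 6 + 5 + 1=0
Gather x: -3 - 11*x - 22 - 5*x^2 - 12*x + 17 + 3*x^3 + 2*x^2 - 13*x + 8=3*x^3 - 3*x^2 - 36*x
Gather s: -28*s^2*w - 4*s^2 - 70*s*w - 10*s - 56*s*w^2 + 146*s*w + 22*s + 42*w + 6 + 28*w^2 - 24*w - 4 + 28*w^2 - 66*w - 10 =s^2*(-28*w - 4) + s*(-56*w^2 + 76*w + 12) + 56*w^2 - 48*w - 8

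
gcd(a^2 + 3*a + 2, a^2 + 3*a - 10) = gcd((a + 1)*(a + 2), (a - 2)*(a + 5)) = 1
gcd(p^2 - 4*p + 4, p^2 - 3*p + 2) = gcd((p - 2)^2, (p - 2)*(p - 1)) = p - 2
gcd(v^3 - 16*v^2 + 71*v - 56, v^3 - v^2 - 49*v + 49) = v^2 - 8*v + 7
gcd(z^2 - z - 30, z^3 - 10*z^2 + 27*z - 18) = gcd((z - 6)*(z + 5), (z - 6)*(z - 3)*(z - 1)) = z - 6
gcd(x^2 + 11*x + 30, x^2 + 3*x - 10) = x + 5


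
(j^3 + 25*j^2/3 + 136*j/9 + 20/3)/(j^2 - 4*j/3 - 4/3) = (j^2 + 23*j/3 + 10)/(j - 2)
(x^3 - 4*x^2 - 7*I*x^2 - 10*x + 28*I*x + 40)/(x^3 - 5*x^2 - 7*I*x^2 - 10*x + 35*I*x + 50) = (x - 4)/(x - 5)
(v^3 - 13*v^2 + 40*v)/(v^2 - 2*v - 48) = v*(v - 5)/(v + 6)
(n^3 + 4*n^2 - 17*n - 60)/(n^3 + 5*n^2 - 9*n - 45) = (n - 4)/(n - 3)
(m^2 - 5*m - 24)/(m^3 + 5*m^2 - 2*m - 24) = (m - 8)/(m^2 + 2*m - 8)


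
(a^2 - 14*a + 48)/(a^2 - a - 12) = (-a^2 + 14*a - 48)/(-a^2 + a + 12)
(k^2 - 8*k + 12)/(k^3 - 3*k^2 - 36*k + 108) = (k - 2)/(k^2 + 3*k - 18)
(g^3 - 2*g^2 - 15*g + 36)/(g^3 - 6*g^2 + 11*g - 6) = (g^2 + g - 12)/(g^2 - 3*g + 2)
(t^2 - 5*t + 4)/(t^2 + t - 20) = (t - 1)/(t + 5)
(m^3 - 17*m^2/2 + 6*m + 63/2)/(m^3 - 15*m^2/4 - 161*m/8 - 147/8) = 4*(m - 3)/(4*m + 7)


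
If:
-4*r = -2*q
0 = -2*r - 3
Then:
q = -3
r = -3/2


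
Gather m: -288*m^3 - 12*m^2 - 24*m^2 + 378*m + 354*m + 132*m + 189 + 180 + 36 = -288*m^3 - 36*m^2 + 864*m + 405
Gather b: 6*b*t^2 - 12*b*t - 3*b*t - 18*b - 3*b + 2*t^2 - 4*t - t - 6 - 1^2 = b*(6*t^2 - 15*t - 21) + 2*t^2 - 5*t - 7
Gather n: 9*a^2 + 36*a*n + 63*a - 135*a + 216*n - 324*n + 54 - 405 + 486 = 9*a^2 - 72*a + n*(36*a - 108) + 135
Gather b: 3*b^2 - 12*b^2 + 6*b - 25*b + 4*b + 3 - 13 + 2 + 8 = -9*b^2 - 15*b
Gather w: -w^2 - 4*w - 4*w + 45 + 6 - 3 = -w^2 - 8*w + 48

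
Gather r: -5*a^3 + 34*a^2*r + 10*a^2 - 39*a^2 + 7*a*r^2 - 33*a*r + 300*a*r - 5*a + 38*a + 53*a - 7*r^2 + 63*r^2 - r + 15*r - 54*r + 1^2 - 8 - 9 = -5*a^3 - 29*a^2 + 86*a + r^2*(7*a + 56) + r*(34*a^2 + 267*a - 40) - 16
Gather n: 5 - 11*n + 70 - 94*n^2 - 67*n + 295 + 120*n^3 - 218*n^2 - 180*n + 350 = 120*n^3 - 312*n^2 - 258*n + 720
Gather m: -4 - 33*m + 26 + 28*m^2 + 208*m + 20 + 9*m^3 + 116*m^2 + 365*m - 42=9*m^3 + 144*m^2 + 540*m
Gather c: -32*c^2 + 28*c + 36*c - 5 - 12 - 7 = -32*c^2 + 64*c - 24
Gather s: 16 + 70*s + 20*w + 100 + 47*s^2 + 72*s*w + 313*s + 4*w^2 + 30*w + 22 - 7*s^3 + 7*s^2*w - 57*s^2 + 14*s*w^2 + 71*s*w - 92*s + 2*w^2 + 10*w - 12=-7*s^3 + s^2*(7*w - 10) + s*(14*w^2 + 143*w + 291) + 6*w^2 + 60*w + 126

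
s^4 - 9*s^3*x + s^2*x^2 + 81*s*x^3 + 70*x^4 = (s - 7*x)*(s - 5*x)*(s + x)*(s + 2*x)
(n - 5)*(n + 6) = n^2 + n - 30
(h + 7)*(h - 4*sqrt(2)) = h^2 - 4*sqrt(2)*h + 7*h - 28*sqrt(2)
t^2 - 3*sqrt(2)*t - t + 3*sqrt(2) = (t - 1)*(t - 3*sqrt(2))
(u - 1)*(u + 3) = u^2 + 2*u - 3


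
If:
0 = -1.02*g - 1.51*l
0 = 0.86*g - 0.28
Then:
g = 0.33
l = -0.22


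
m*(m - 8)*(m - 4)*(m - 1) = m^4 - 13*m^3 + 44*m^2 - 32*m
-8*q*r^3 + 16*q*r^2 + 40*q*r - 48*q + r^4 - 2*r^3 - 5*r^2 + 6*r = (-8*q + r)*(r - 3)*(r - 1)*(r + 2)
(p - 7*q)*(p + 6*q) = p^2 - p*q - 42*q^2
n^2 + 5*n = n*(n + 5)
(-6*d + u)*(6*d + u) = -36*d^2 + u^2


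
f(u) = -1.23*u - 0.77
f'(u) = -1.23000000000000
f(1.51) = -2.63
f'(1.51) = -1.23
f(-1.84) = 1.49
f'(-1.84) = -1.23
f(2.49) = -3.83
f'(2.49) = -1.23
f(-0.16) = -0.57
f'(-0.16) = -1.23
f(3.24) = -4.76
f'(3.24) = -1.23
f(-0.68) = 0.07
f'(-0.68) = -1.23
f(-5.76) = 6.31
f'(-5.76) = -1.23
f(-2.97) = 2.88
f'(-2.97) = -1.23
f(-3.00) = 2.92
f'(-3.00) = -1.23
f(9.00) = -11.84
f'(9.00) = -1.23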